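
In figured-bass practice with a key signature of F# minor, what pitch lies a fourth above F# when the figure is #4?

B#

Counting 3 letter steps above F# lands on B; in F# minor, that letter is B.
The #4 figure raises it a semitone, giving B#.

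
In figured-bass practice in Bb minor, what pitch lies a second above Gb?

Counting 1 letter step above Gb lands on A; in Bb minor, that letter is Ab.

Ab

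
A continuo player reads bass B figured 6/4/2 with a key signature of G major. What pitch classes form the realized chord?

A second above B in this key is C.
A fourth above B in this key is E.
A sixth above B in this key is G.
Together with the bass B, this spells C major seventh in third inversion.

B, C, E, G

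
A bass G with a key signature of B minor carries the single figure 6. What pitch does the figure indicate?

Counting 5 letter steps above G lands on E; in B minor, that letter is E.

E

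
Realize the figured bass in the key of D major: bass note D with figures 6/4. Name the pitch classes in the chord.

D, G, B

A fourth above D in this key is G.
A sixth above D in this key is B.
Together with the bass D, this spells G major in second inversion.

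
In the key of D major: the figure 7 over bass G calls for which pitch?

Counting 6 letter steps above G lands on F; in D major, that letter is F#.

F#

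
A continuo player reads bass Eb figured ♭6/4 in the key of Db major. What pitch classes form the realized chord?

Eb, Ab, Cb

A fourth above Eb in this key is Ab.
A sixth above Eb in this key is C, lowered to Cb by the flat.
Together with the bass Eb, this spells Ab minor in second inversion.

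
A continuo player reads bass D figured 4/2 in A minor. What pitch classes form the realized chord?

D, E, G, B

The written figures 4/2 are shorthand for 6/4/2: the 6 is implied.
A second above D in this key is E.
A fourth above D in this key is G.
A sixth above D in this key is B.
Together with the bass D, this spells E minor seventh in third inversion.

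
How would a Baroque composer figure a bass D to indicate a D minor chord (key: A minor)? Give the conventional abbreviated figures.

D is the root of D minor, so the chord is in root position.
A triad in root position is figured 5/3, conventionally abbreviated (no figures — root-position triad).

no figures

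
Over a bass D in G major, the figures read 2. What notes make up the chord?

D, E, G, B

The written figures 2 are shorthand for 6/4/2: the 6/4 are implied.
A second above D in this key is E.
A fourth above D in this key is G.
A sixth above D in this key is B.
Together with the bass D, this spells E minor seventh in third inversion.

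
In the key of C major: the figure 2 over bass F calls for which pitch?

G

Counting 1 letter step above F lands on G; in C major, that letter is G.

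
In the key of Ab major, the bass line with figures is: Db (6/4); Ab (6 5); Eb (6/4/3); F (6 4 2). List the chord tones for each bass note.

Db (6/4): Db, G, Bb.
Ab (6/5/3): Ab, C, Eb, F.
Eb (6/4/3): Eb, G, Ab, C.
F (6/4/2): F, G, Bb, Db.

Db, G, Bb | Ab, C, Eb, F | Eb, G, Ab, C | F, G, Bb, Db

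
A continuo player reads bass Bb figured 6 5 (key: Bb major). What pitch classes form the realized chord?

Bb, D, F, G

The written figures 6 5 are shorthand for 6/5/3: the 3 is implied.
A third above Bb in this key is D.
A fifth above Bb in this key is F.
A sixth above Bb in this key is G.
Together with the bass Bb, this spells G minor seventh in first inversion.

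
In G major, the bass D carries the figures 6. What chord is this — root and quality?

B minor

The figures 6 indicate a triad in first inversion.
In first inversion the root lies a sixth above the bass: a sixth above D in G major is B.
The chord tones are D, F#, B, giving B minor.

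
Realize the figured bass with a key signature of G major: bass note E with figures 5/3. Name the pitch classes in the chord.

E, G, B

A third above E in this key is G.
A fifth above E in this key is B.
Together with the bass E, this spells E minor in root position.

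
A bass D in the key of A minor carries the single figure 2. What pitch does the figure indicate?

E

Counting 1 letter step above D lands on E; in A minor, that letter is E.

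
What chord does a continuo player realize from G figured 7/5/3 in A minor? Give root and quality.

The figures 7/5/3 indicate a seventh chord in root position.
In root position the bass is the root, so the root is G.
The chord tones are G, B, D, F, giving G dominant seventh.

G dominant seventh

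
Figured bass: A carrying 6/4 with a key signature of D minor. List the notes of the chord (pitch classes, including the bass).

A fourth above A in this key is D.
A sixth above A in this key is F.
Together with the bass A, this spells D minor in second inversion.

A, D, F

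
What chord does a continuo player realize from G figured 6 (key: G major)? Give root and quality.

E minor

The figures 6 indicate a triad in first inversion.
In first inversion the root lies a sixth above the bass: a sixth above G in G major is E.
The chord tones are G, B, E, giving E minor.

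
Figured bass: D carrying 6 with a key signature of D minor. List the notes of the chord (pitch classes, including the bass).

The written figures 6 are shorthand for 6/3: the 3 is implied.
A third above D in this key is F.
A sixth above D in this key is Bb.
Together with the bass D, this spells Bb major in first inversion.

D, F, Bb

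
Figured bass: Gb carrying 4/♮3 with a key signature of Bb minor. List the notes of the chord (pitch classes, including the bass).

The written figures 4/♮3 are shorthand for 6/4/3: the 6 is implied.
A third above Gb in this key is Bb, made natural (B) by the ♮ figure.
A fourth above Gb in this key is C.
A sixth above Gb in this key is Eb.

Gb, B, C, Eb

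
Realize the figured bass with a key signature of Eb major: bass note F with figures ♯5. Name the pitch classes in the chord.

The written figures ♯5 are shorthand for 5/3: the 3 is implied.
A third above F in this key is Ab.
A fifth above F in this key is C, raised to C# by the sharp.

F, Ab, C#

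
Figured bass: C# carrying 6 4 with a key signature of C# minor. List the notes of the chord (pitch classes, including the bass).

C#, F#, A

A fourth above C# in this key is F#.
A sixth above C# in this key is A.
Together with the bass C#, this spells F# minor in second inversion.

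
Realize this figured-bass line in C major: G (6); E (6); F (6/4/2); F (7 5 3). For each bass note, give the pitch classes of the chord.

G, B, E | E, G, C | F, G, B, D | F, A, C, E

G (6/3): G, B, E.
E (6/3): E, G, C.
F (6/4/2): F, G, B, D.
F (7/5/3): F, A, C, E.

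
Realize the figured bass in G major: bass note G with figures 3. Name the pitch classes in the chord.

G, B, D

The written figures 3 are shorthand for 5/3: the 5 is implied.
A third above G in this key is B.
A fifth above G in this key is D.
Together with the bass G, this spells G major in root position.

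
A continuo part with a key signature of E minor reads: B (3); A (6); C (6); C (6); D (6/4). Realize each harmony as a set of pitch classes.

B, D, F# | A, C, F# | C, E, A | C, E, A | D, G, B

B (5/3): B, D, F#.
A (6/3): A, C, F#.
C (6/3): C, E, A.
C (6/3): C, E, A.
D (6/4): D, G, B.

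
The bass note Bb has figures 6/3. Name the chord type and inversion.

triad, first inversion

Intervals of 6/3 above the bass form a triad; the bass is the third, so this is first inversion.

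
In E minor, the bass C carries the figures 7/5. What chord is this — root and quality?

The figures 7/5 indicate a seventh chord in root position.
In root position the bass is the root, so the root is C.
The chord tones are C, E, G, B, giving C major seventh.

C major seventh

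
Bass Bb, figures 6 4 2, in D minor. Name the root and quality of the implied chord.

C dominant seventh

The figures 6 4 2 indicate a seventh chord in third inversion.
In third inversion the root lies a second above the bass: a second above Bb in D minor is C.
The chord tones are Bb, C, E, G, giving C dominant seventh.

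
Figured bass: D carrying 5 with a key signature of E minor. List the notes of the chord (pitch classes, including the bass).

The written figures 5 are shorthand for 5/3: the 3 is implied.
A third above D in this key is F#.
A fifth above D in this key is A.
Together with the bass D, this spells D major in root position.

D, F#, A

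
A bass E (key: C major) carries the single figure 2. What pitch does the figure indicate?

F

Counting 1 letter step above E lands on F; in C major, that letter is F.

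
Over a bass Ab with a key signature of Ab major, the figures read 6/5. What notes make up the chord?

The written figures 6/5 are shorthand for 6/5/3: the 3 is implied.
A third above Ab in this key is C.
A fifth above Ab in this key is Eb.
A sixth above Ab in this key is F.
Together with the bass Ab, this spells F minor seventh in first inversion.

Ab, C, Eb, F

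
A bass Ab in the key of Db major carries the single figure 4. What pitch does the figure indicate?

Db

Counting 3 letter steps above Ab lands on D; in Db major, that letter is Db.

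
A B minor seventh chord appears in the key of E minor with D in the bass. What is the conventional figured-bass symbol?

D is the third of B minor seventh, so the chord is in first inversion.
A seventh chord in first inversion is figured 6/5/3, conventionally abbreviated 6/5.

6/5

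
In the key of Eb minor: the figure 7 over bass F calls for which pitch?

Counting 6 letter steps above F lands on E; in Eb minor, that letter is Eb.

Eb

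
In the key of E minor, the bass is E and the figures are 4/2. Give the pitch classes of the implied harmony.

The written figures 4/2 are shorthand for 6/4/2: the 6 is implied.
A second above E in this key is F#.
A fourth above E in this key is A.
A sixth above E in this key is C.
Together with the bass E, this spells F# half-diminished seventh in third inversion.

E, F#, A, C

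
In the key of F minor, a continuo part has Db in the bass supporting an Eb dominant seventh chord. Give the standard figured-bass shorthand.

Db is the seventh of Eb dominant seventh, so the chord is in third inversion.
A seventh chord in third inversion is figured 6/4/2, conventionally abbreviated 4/2.

4/2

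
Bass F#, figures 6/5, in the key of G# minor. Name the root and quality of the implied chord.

D# minor seventh

The figures 6/5 indicate a seventh chord in first inversion.
In first inversion the root lies a sixth above the bass: a sixth above F# in G# minor is D#.
The chord tones are F#, A#, C#, D#, giving D# minor seventh.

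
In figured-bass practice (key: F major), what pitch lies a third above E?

Counting 2 letter steps above E lands on G; in F major, that letter is G.

G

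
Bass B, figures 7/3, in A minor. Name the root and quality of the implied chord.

The figures 7/3 indicate a seventh chord in root position.
In root position the bass is the root, so the root is B.
The chord tones are B, D, F, A, giving B half-diminished seventh.

B half-diminished seventh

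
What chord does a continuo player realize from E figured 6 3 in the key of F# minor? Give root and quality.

The figures 6 3 indicate a triad in first inversion.
In first inversion the root lies a sixth above the bass: a sixth above E in F# minor is C#.
The chord tones are E, G#, C#, giving C# minor.

C# minor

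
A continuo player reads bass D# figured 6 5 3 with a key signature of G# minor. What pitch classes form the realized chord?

D#, F#, A#, B

A third above D# in this key is F#.
A fifth above D# in this key is A#.
A sixth above D# in this key is B.
Together with the bass D#, this spells B major seventh in first inversion.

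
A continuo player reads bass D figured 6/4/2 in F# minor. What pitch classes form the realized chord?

A second above D in this key is E.
A fourth above D in this key is G#.
A sixth above D in this key is B.
Together with the bass D, this spells E dominant seventh in third inversion.

D, E, G#, B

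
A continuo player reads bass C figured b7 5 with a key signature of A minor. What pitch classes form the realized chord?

C, E, G, Bb

The written figures b7 5 are shorthand for 7/5/3: the 3 is implied.
A third above C in this key is E.
A fifth above C in this key is G.
A seventh above C in this key is B, lowered to Bb by the flat.
Together with the bass C, this spells C dominant seventh in root position.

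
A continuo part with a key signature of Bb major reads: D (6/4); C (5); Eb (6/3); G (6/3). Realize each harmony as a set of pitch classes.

D, G, Bb | C, Eb, G | Eb, G, C | G, Bb, Eb

D (6/4): D, G, Bb.
C (5/3): C, Eb, G.
Eb (6/3): Eb, G, C.
G (6/3): G, Bb, Eb.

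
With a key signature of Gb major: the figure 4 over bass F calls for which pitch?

Bb

Counting 3 letter steps above F lands on B; in Gb major, that letter is Bb.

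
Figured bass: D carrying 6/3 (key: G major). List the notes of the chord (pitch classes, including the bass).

D, F#, B

A third above D in this key is F#.
A sixth above D in this key is B.
Together with the bass D, this spells B minor in first inversion.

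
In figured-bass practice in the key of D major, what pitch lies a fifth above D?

Counting 4 letter steps above D lands on A; in D major, that letter is A.

A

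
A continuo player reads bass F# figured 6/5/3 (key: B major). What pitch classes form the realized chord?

F#, A#, C#, D#

A third above F# in this key is A#.
A fifth above F# in this key is C#.
A sixth above F# in this key is D#.
Together with the bass F#, this spells D# minor seventh in first inversion.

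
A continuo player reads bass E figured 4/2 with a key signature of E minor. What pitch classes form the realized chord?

E, F#, A, C

The written figures 4/2 are shorthand for 6/4/2: the 6 is implied.
A second above E in this key is F#.
A fourth above E in this key is A.
A sixth above E in this key is C.
Together with the bass E, this spells F# half-diminished seventh in third inversion.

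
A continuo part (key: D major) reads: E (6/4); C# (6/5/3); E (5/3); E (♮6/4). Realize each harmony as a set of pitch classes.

E (6/4): E, A, C#.
C# (6/5/3): C#, E, G, A.
E (5/3): E, G, B.
E (♮6/4): E, A, C.

E, A, C# | C#, E, G, A | E, G, B | E, A, C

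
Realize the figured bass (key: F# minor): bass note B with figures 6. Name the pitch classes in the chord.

B, D, G#

The written figures 6 are shorthand for 6/3: the 3 is implied.
A third above B in this key is D.
A sixth above B in this key is G#.
Together with the bass B, this spells G# diminished in first inversion.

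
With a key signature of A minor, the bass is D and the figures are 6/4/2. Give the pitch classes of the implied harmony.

D, E, G, B

A second above D in this key is E.
A fourth above D in this key is G.
A sixth above D in this key is B.
Together with the bass D, this spells E minor seventh in third inversion.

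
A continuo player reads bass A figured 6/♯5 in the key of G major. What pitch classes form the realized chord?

A, C, E#, F#

The written figures 6/♯5 are shorthand for 6/5/3: the 3 is implied.
A third above A in this key is C.
A fifth above A in this key is E, raised to E# by the sharp.
A sixth above A in this key is F#.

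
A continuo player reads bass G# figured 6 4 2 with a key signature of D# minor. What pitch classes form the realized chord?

A second above G# in this key is A#.
A fourth above G# in this key is C#.
A sixth above G# in this key is E#.
Together with the bass G#, this spells A# minor seventh in third inversion.

G#, A#, C#, E#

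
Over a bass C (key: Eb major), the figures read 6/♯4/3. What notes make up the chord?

C, Eb, F#, Ab

A third above C in this key is Eb.
A fourth above C in this key is F, raised to F# by the sharp.
A sixth above C in this key is Ab.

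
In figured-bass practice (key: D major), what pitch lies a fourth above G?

C#

Counting 3 letter steps above G lands on C; in D major, that letter is C#.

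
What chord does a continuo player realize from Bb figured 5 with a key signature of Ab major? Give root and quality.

The figures 5 indicate a triad in root position.
In root position the bass is the root, so the root is Bb.
The chord tones are Bb, Db, F, giving Bb minor.

Bb minor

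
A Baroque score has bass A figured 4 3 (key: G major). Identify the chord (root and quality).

D dominant seventh

The figures 4 3 indicate a seventh chord in second inversion.
In second inversion the root lies a fourth above the bass: a fourth above A in G major is D.
The chord tones are A, C, D, F#, giving D dominant seventh.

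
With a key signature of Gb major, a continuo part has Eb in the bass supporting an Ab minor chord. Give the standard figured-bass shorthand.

Eb is the fifth of Ab minor, so the chord is in second inversion.
A triad in second inversion is figured 6/4, conventionally abbreviated 6/4.

6/4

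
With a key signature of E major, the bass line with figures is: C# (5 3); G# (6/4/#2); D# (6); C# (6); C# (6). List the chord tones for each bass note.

C# (5/3): C#, E, G#.
G# (6/4/#2): G#, A#, C#, E.
D# (6/3): D#, F#, B.
C# (6/3): C#, E, A.
C# (6/3): C#, E, A.

C#, E, G# | G#, A#, C#, E | D#, F#, B | C#, E, A | C#, E, A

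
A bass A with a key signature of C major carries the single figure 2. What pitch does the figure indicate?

B

Counting 1 letter step above A lands on B; in C major, that letter is B.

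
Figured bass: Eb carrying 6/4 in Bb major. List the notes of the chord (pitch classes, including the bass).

A fourth above Eb in this key is A.
A sixth above Eb in this key is C.
Together with the bass Eb, this spells A diminished in second inversion.

Eb, A, C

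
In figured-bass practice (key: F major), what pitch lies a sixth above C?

Counting 5 letter steps above C lands on A; in F major, that letter is A.

A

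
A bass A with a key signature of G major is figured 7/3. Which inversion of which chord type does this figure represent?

7/3 is shorthand for 7/5/3.
Intervals of 7/5/3 above the bass form a seventh chord; the bass is the root, so this is root position.

seventh chord, root position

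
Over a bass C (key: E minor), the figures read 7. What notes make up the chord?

The written figures 7 are shorthand for 7/5/3: the 5/3 are implied.
A third above C in this key is E.
A fifth above C in this key is G.
A seventh above C in this key is B.
Together with the bass C, this spells C major seventh in root position.

C, E, G, B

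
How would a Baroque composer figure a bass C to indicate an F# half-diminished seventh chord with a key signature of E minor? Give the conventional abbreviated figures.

C is the fifth of F# half-diminished seventh, so the chord is in second inversion.
A seventh chord in second inversion is figured 6/4/3, conventionally abbreviated 4/3.

4/3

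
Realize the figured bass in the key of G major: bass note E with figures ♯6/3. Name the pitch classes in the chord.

E, G, C#

A third above E in this key is G.
A sixth above E in this key is C, raised to C# by the sharp.
Together with the bass E, this spells C# diminished in first inversion.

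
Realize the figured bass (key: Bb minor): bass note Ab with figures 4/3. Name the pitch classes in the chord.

Ab, C, Db, F

The written figures 4/3 are shorthand for 6/4/3: the 6 is implied.
A third above Ab in this key is C.
A fourth above Ab in this key is Db.
A sixth above Ab in this key is F.
Together with the bass Ab, this spells Db major seventh in second inversion.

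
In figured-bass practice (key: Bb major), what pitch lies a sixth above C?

Counting 5 letter steps above C lands on A; in Bb major, that letter is A.

A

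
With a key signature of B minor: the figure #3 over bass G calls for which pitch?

B#

Counting 2 letter steps above G lands on B; in B minor, that letter is B.
The #3 figure raises it a semitone, giving B#.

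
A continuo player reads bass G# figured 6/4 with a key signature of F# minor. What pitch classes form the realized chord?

A fourth above G# in this key is C#.
A sixth above G# in this key is E.
Together with the bass G#, this spells C# minor in second inversion.

G#, C#, E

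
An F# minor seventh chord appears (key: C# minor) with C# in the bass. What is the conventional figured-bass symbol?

4/3

C# is the fifth of F# minor seventh, so the chord is in second inversion.
A seventh chord in second inversion is figured 6/4/3, conventionally abbreviated 4/3.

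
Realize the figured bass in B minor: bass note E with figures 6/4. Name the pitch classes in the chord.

E, A, C#

A fourth above E in this key is A.
A sixth above E in this key is C#.
Together with the bass E, this spells A major in second inversion.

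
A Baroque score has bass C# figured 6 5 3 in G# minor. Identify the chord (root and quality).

The figures 6 5 3 indicate a seventh chord in first inversion.
In first inversion the root lies a sixth above the bass: a sixth above C# in G# minor is A#.
The chord tones are C#, E, G#, A#, giving A# half-diminished seventh.

A# half-diminished seventh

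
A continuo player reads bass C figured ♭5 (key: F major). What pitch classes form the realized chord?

The written figures ♭5 are shorthand for 5/3: the 3 is implied.
A third above C in this key is E.
A fifth above C in this key is G, lowered to Gb by the flat.

C, E, Gb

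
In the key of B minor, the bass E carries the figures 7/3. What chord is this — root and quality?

E minor seventh

The figures 7/3 indicate a seventh chord in root position.
In root position the bass is the root, so the root is E.
The chord tones are E, G, B, D, giving E minor seventh.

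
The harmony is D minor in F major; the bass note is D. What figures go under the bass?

D is the root of D minor, so the chord is in root position.
A triad in root position is figured 5/3, conventionally abbreviated (no figures — root-position triad).

no figures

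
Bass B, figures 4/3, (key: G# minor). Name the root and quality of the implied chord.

E major seventh

The figures 4/3 indicate a seventh chord in second inversion.
In second inversion the root lies a fourth above the bass: a fourth above B in G# minor is E.
The chord tones are B, D#, E, G#, giving E major seventh.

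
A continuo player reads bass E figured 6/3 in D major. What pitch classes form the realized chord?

A third above E in this key is G.
A sixth above E in this key is C#.
Together with the bass E, this spells C# diminished in first inversion.

E, G, C#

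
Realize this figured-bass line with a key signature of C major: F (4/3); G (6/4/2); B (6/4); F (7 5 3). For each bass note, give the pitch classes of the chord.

F, A, B, D | G, A, C, E | B, E, G | F, A, C, E

F (6/4/3): F, A, B, D.
G (6/4/2): G, A, C, E.
B (6/4): B, E, G.
F (7/5/3): F, A, C, E.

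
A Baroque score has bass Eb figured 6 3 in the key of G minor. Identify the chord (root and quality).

The figures 6 3 indicate a triad in first inversion.
In first inversion the root lies a sixth above the bass: a sixth above Eb in G minor is C.
The chord tones are Eb, G, C, giving C minor.

C minor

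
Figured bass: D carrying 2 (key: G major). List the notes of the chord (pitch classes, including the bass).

The written figures 2 are shorthand for 6/4/2: the 6/4 are implied.
A second above D in this key is E.
A fourth above D in this key is G.
A sixth above D in this key is B.
Together with the bass D, this spells E minor seventh in third inversion.

D, E, G, B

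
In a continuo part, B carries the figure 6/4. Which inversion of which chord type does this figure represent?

Intervals of 6/4 above the bass form a triad; the bass is the fifth, so this is second inversion.

triad, second inversion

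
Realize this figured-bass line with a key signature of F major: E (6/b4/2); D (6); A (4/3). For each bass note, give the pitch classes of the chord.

E (6/b4/2): E, F, Ab, C.
D (6/3): D, F, Bb.
A (6/4/3): A, C, D, F.

E, F, Ab, C | D, F, Bb | A, C, D, F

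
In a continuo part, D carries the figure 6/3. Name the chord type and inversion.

triad, first inversion

Intervals of 6/3 above the bass form a triad; the bass is the third, so this is first inversion.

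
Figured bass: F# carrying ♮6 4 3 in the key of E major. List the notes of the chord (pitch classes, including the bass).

F#, A, B, D

A third above F# in this key is A.
A fourth above F# in this key is B.
A sixth above F# in this key is D#, made natural (D) by the ♮ figure.
Together with the bass F#, this spells B minor seventh in second inversion.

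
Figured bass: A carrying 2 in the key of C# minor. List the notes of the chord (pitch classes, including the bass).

The written figures 2 are shorthand for 6/4/2: the 6/4 are implied.
A second above A in this key is B.
A fourth above A in this key is D#.
A sixth above A in this key is F#.
Together with the bass A, this spells B dominant seventh in third inversion.

A, B, D#, F#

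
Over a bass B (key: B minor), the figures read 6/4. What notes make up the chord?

A fourth above B in this key is E.
A sixth above B in this key is G.
Together with the bass B, this spells E minor in second inversion.

B, E, G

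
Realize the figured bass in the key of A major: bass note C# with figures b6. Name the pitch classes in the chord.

The written figures b6 are shorthand for 6/3: the 3 is implied.
A third above C# in this key is E.
A sixth above C# in this key is A, lowered to Ab by the flat.

C#, E, Ab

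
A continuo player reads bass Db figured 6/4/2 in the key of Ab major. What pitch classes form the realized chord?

Db, Eb, G, Bb

A second above Db in this key is Eb.
A fourth above Db in this key is G.
A sixth above Db in this key is Bb.
Together with the bass Db, this spells Eb dominant seventh in third inversion.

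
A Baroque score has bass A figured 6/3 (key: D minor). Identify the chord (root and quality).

F major

The figures 6/3 indicate a triad in first inversion.
In first inversion the root lies a sixth above the bass: a sixth above A in D minor is F.
The chord tones are A, C, F, giving F major.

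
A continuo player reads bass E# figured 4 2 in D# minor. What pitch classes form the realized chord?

The written figures 4 2 are shorthand for 6/4/2: the 6 is implied.
A second above E# in this key is F#.
A fourth above E# in this key is A#.
A sixth above E# in this key is C#.
Together with the bass E#, this spells F# major seventh in third inversion.

E#, F#, A#, C#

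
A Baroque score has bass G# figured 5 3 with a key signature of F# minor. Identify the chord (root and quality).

G# diminished

The figures 5 3 indicate a triad in root position.
In root position the bass is the root, so the root is G#.
The chord tones are G#, B, D, giving G# diminished.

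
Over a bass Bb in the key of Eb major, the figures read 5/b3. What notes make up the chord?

Bb, Db, F

A third above Bb in this key is D, lowered to Db by the flat.
A fifth above Bb in this key is F.
Together with the bass Bb, this spells Bb minor in root position.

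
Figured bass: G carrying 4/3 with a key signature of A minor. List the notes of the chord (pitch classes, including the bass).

The written figures 4/3 are shorthand for 6/4/3: the 6 is implied.
A third above G in this key is B.
A fourth above G in this key is C.
A sixth above G in this key is E.
Together with the bass G, this spells C major seventh in second inversion.

G, B, C, E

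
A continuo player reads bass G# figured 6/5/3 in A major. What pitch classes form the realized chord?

G#, B, D, E

A third above G# in this key is B.
A fifth above G# in this key is D.
A sixth above G# in this key is E.
Together with the bass G#, this spells E dominant seventh in first inversion.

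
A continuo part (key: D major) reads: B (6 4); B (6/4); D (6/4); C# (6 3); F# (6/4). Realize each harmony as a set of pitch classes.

B (6/4): B, E, G.
B (6/4): B, E, G.
D (6/4): D, G, B.
C# (6/3): C#, E, A.
F# (6/4): F#, B, D.

B, E, G | B, E, G | D, G, B | C#, E, A | F#, B, D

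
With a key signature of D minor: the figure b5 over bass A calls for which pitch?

Counting 4 letter steps above A lands on E; in D minor, that letter is E.
The b5 figure lowers it a semitone, giving Eb.

Eb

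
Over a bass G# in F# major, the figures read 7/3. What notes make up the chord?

G#, B, D#, F#

The written figures 7/3 are shorthand for 7/5/3: the 5 is implied.
A third above G# in this key is B.
A fifth above G# in this key is D#.
A seventh above G# in this key is F#.
Together with the bass G#, this spells G# minor seventh in root position.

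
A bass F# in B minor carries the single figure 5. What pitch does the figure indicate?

Counting 4 letter steps above F# lands on C; in B minor, that letter is C#.

C#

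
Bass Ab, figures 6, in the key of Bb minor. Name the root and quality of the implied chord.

F minor

The figures 6 indicate a triad in first inversion.
In first inversion the root lies a sixth above the bass: a sixth above Ab in Bb minor is F.
The chord tones are Ab, C, F, giving F minor.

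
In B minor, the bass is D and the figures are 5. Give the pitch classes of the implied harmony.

The written figures 5 are shorthand for 5/3: the 3 is implied.
A third above D in this key is F#.
A fifth above D in this key is A.
Together with the bass D, this spells D major in root position.

D, F#, A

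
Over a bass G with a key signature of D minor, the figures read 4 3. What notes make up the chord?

G, Bb, C, E

The written figures 4 3 are shorthand for 6/4/3: the 6 is implied.
A third above G in this key is Bb.
A fourth above G in this key is C.
A sixth above G in this key is E.
Together with the bass G, this spells C dominant seventh in second inversion.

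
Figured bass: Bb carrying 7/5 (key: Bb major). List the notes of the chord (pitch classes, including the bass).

The written figures 7/5 are shorthand for 7/5/3: the 3 is implied.
A third above Bb in this key is D.
A fifth above Bb in this key is F.
A seventh above Bb in this key is A.
Together with the bass Bb, this spells Bb major seventh in root position.

Bb, D, F, A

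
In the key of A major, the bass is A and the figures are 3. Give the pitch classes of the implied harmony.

The written figures 3 are shorthand for 5/3: the 5 is implied.
A third above A in this key is C#.
A fifth above A in this key is E.
Together with the bass A, this spells A major in root position.

A, C#, E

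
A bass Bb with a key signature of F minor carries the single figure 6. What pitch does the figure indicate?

Counting 5 letter steps above Bb lands on G; in F minor, that letter is G.

G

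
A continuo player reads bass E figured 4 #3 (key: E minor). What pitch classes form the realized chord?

E, G#, A, C

The written figures 4 #3 are shorthand for 6/4/3: the 6 is implied.
A third above E in this key is G, raised to G# by the sharp.
A fourth above E in this key is A.
A sixth above E in this key is C.
Together with the bass E, this spells A minor-major seventh in second inversion.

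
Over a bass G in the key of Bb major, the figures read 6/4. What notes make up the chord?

A fourth above G in this key is C.
A sixth above G in this key is Eb.
Together with the bass G, this spells C minor in second inversion.

G, C, Eb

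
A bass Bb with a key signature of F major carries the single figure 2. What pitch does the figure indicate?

Counting 1 letter step above Bb lands on C; in F major, that letter is C.

C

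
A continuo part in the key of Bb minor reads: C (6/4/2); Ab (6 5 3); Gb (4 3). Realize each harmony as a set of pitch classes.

C, Db, F, Ab | Ab, C, Eb, F | Gb, Bb, C, Eb

C (6/4/2): C, Db, F, Ab.
Ab (6/5/3): Ab, C, Eb, F.
Gb (6/4/3): Gb, Bb, C, Eb.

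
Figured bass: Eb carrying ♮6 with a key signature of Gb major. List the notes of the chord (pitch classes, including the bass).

Eb, Gb, C

The written figures ♮6 are shorthand for 6/3: the 3 is implied.
A third above Eb in this key is Gb.
A sixth above Eb in this key is Cb, made natural (C) by the ♮ figure.
Together with the bass Eb, this spells C diminished in first inversion.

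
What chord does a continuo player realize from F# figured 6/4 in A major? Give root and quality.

B minor

The figures 6/4 indicate a triad in second inversion.
In second inversion the root lies a fourth above the bass: a fourth above F# in A major is B.
The chord tones are F#, B, D, giving B minor.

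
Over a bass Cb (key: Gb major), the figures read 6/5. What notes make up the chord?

The written figures 6/5 are shorthand for 6/5/3: the 3 is implied.
A third above Cb in this key is Eb.
A fifth above Cb in this key is Gb.
A sixth above Cb in this key is Ab.
Together with the bass Cb, this spells Ab minor seventh in first inversion.

Cb, Eb, Gb, Ab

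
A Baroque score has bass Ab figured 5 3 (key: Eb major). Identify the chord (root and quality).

Ab major

The figures 5 3 indicate a triad in root position.
In root position the bass is the root, so the root is Ab.
The chord tones are Ab, C, Eb, giving Ab major.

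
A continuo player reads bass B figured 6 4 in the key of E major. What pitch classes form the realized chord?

B, E, G#

A fourth above B in this key is E.
A sixth above B in this key is G#.
Together with the bass B, this spells E major in second inversion.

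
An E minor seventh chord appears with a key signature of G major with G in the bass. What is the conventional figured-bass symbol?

6/5

G is the third of E minor seventh, so the chord is in first inversion.
A seventh chord in first inversion is figured 6/5/3, conventionally abbreviated 6/5.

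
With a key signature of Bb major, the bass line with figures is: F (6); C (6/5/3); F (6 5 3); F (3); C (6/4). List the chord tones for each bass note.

F, A, D | C, Eb, G, A | F, A, C, D | F, A, C | C, F, A

F (6/3): F, A, D.
C (6/5/3): C, Eb, G, A.
F (6/5/3): F, A, C, D.
F (5/3): F, A, C.
C (6/4): C, F, A.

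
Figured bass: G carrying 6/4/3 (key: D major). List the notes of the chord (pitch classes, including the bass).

A third above G in this key is B.
A fourth above G in this key is C#.
A sixth above G in this key is E.
Together with the bass G, this spells C# half-diminished seventh in second inversion.

G, B, C#, E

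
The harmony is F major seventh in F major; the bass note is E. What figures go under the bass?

4/2

E is the seventh of F major seventh, so the chord is in third inversion.
A seventh chord in third inversion is figured 6/4/2, conventionally abbreviated 4/2.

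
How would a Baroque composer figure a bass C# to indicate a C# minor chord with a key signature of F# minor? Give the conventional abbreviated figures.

C# is the root of C# minor, so the chord is in root position.
A triad in root position is figured 5/3, conventionally abbreviated (no figures — root-position triad).

no figures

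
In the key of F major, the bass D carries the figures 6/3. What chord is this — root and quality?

Bb major

The figures 6/3 indicate a triad in first inversion.
In first inversion the root lies a sixth above the bass: a sixth above D in F major is Bb.
The chord tones are D, F, Bb, giving Bb major.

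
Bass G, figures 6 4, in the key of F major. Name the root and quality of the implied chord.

The figures 6 4 indicate a triad in second inversion.
In second inversion the root lies a fourth above the bass: a fourth above G in F major is C.
The chord tones are G, C, E, giving C major.

C major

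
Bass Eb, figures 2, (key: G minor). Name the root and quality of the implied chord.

The figures 2 indicate a seventh chord in third inversion.
In third inversion the root lies a second above the bass: a second above Eb in G minor is F.
The chord tones are Eb, F, A, C, giving F dominant seventh.

F dominant seventh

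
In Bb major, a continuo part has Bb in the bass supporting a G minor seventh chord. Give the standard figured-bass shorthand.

6/5

Bb is the third of G minor seventh, so the chord is in first inversion.
A seventh chord in first inversion is figured 6/5/3, conventionally abbreviated 6/5.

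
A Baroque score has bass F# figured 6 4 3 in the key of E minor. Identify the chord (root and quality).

The figures 6 4 3 indicate a seventh chord in second inversion.
In second inversion the root lies a fourth above the bass: a fourth above F# in E minor is B.
The chord tones are F#, A, B, D, giving B minor seventh.

B minor seventh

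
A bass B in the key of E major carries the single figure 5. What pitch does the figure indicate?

F#

Counting 4 letter steps above B lands on F; in E major, that letter is F#.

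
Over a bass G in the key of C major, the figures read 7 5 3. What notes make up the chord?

G, B, D, F

A third above G in this key is B.
A fifth above G in this key is D.
A seventh above G in this key is F.
Together with the bass G, this spells G dominant seventh in root position.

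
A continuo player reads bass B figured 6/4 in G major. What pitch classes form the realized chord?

A fourth above B in this key is E.
A sixth above B in this key is G.
Together with the bass B, this spells E minor in second inversion.

B, E, G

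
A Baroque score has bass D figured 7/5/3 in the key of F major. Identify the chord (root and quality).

The figures 7/5/3 indicate a seventh chord in root position.
In root position the bass is the root, so the root is D.
The chord tones are D, F, A, C, giving D minor seventh.

D minor seventh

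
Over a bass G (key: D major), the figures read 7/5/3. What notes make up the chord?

A third above G in this key is B.
A fifth above G in this key is D.
A seventh above G in this key is F#.
Together with the bass G, this spells G major seventh in root position.

G, B, D, F#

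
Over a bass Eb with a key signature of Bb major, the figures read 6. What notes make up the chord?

The written figures 6 are shorthand for 6/3: the 3 is implied.
A third above Eb in this key is G.
A sixth above Eb in this key is C.
Together with the bass Eb, this spells C minor in first inversion.

Eb, G, C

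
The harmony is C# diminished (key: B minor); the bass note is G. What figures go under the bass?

6/4

G is the fifth of C# diminished, so the chord is in second inversion.
A triad in second inversion is figured 6/4, conventionally abbreviated 6/4.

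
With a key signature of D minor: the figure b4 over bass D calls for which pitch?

Gb

Counting 3 letter steps above D lands on G; in D minor, that letter is G.
The b4 figure lowers it a semitone, giving Gb.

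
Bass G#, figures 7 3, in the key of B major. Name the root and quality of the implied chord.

The figures 7 3 indicate a seventh chord in root position.
In root position the bass is the root, so the root is G#.
The chord tones are G#, B, D#, F#, giving G# minor seventh.

G# minor seventh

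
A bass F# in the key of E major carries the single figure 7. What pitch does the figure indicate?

E

Counting 6 letter steps above F# lands on E; in E major, that letter is E.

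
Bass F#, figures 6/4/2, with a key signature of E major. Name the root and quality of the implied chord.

The figures 6/4/2 indicate a seventh chord in third inversion.
In third inversion the root lies a second above the bass: a second above F# in E major is G#.
The chord tones are F#, G#, B, D#, giving G# minor seventh.

G# minor seventh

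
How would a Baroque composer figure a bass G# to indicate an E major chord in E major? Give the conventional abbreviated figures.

G# is the third of E major, so the chord is in first inversion.
A triad in first inversion is figured 6/3, conventionally abbreviated 6.

6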